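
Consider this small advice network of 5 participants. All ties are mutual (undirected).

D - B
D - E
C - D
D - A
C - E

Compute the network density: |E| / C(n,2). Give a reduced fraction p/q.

1/2

There are 5 edges and 5 nodes, so the maximum possible is C(5,2) = 10.
Density = 5/10 = 1/2.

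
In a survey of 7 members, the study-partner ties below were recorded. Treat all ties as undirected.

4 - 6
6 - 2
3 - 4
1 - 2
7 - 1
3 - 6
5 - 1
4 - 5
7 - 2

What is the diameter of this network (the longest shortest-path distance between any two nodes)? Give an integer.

3

Eccentricity of each node (its greatest distance to any other): 1:3, 2:2, 3:3, 4:3, 5:2, 6:2, 7:3.
The maximum eccentricity is 3, realized for instance by the pair 7–3 via 7 – 2 – 6 – 3. So the diameter is 3.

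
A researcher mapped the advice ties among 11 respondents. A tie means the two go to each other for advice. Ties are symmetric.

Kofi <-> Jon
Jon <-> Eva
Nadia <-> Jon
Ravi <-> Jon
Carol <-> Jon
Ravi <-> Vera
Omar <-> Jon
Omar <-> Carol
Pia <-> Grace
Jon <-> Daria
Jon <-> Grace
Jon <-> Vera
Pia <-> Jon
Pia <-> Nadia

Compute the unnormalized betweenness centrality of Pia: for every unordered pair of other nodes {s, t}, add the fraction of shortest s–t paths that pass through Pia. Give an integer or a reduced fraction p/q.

1/2

Pairs whose geodesics pass through Pia — Grace–Nadia: 1/2.
All other pairs contribute 0.
Summing the contributions gives betweenness(Pia) = 1/2.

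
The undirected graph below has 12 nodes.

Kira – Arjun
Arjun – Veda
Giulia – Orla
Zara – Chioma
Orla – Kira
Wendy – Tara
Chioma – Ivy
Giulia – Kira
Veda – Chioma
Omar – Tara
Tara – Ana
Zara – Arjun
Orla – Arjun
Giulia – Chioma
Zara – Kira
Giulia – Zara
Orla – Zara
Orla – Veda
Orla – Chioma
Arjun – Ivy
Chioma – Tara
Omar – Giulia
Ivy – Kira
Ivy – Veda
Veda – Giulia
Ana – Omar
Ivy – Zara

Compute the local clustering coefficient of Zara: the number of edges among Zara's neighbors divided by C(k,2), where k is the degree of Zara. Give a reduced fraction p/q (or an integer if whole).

2/3

Zara's neighbors: Arjun, Chioma, Giulia, Ivy, Kira, and Orla (k = 6).
Possible neighbor pairs: C(6,2) = 15. Edges among them: Arjun–Ivy, Arjun–Kira, Arjun–Orla, Chioma–Giulia, Chioma–Ivy, Chioma–Orla, Giulia–Kira, Giulia–Orla, Ivy–Kira, Kira–Orla → e = 10.
Clustering(Zara) = 10/15 = 2/3.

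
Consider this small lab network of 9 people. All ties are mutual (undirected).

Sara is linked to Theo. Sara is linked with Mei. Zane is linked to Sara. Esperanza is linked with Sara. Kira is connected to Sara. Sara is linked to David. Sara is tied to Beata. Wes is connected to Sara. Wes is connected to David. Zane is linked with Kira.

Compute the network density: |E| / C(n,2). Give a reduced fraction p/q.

There are 10 edges and 9 nodes, so the maximum possible is C(9,2) = 36.
Density = 10/36 = 5/18.

5/18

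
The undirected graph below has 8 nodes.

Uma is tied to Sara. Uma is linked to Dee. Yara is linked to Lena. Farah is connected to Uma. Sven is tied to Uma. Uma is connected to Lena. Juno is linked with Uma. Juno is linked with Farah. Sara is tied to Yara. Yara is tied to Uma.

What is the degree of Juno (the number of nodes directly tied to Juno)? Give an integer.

2

Juno is directly tied to Farah and Uma. That is 2 neighbors, so the degree of Juno is 2.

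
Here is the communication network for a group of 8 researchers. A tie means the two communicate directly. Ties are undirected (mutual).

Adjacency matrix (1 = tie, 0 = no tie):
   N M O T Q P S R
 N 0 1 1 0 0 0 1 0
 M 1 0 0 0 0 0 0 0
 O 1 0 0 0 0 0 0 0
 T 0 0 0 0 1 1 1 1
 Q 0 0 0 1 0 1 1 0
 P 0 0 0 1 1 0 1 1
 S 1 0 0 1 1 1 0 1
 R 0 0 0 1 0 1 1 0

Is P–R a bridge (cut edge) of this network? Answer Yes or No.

No

Even without that edge, P still reaches R via P – T – R, so the network stays connected. Not a bridge.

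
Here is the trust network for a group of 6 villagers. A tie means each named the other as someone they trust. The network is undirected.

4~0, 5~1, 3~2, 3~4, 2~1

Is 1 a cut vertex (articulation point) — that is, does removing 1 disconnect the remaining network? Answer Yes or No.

Removing 1 leaves {0, 2, 3, and 4} with no path to {5}, so the network splits into 2 components. 1 is a cut vertex.

Yes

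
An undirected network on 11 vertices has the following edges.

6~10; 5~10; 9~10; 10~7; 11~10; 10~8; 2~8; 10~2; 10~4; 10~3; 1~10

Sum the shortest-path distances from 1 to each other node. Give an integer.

Distances from 1: 2:2, 3:2, 4:2, 5:2, 6:2, 7:2, 8:2, 9:2, 10:1, 11:2.
Sum = 2 + 2 + 2 + 2 + 2 + 2 + 2 + 2 + 1 + 2 = 19.

19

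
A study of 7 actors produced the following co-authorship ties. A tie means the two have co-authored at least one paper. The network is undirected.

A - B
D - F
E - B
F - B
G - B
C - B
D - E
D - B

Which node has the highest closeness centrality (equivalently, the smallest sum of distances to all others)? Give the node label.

B

Farness (sum of distances to all others) for each node — A:11, B:6, C:11, D:9, E:10, F:10, G:11.
The smallest farness is 6, for B, so B has the highest closeness.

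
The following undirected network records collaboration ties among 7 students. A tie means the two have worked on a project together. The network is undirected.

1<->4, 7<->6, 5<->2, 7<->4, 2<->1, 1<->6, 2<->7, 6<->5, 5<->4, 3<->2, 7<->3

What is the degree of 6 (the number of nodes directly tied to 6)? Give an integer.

3

6 is directly tied to 1, 5, and 7. That is 3 neighbors, so the degree of 6 is 3.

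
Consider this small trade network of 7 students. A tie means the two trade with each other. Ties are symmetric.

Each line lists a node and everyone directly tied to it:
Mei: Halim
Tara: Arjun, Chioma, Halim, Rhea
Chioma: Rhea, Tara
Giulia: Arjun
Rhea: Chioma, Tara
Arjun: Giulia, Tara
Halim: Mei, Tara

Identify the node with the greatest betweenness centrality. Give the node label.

Unnormalized betweenness of each node: Arjun:5, Chioma:0, Giulia:0, Halim:5, Mei:0, Rhea:0, Tara:12.
Tara has the largest value, 12, making it the main broker — the node through which the most shortest paths run.

Tara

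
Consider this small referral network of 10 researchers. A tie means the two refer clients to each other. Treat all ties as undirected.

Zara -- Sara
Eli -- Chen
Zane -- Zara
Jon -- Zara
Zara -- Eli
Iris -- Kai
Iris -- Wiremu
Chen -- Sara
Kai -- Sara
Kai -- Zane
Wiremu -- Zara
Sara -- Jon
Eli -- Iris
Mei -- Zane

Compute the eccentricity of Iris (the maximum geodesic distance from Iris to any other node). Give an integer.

3

Distances from Iris: Chen:2, Eli:1, Jon:3, Kai:1, Mei:3, Sara:2, Wiremu:1, Zane:2, Zara:2.
The largest is 3 (to Mei and Jon), so the eccentricity of Iris is 3.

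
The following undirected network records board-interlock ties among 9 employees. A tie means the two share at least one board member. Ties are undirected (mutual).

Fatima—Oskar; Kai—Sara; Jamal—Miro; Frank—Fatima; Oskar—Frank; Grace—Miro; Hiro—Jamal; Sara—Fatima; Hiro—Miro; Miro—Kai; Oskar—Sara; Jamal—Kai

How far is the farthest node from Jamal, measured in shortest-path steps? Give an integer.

4

Distances from Jamal: Fatima:3, Frank:4, Grace:2, Hiro:1, Kai:1, Miro:1, Oskar:3, Sara:2.
The largest is 4 (to Frank), so the eccentricity of Jamal is 4.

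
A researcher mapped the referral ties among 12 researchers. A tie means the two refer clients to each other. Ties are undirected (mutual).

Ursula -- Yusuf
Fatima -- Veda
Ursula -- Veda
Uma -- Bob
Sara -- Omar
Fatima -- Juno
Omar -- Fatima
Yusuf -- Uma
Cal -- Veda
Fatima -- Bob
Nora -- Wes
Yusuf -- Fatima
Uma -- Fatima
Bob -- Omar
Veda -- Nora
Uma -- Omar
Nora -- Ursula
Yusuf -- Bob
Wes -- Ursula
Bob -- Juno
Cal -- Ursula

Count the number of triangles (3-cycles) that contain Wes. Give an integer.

Wes's neighbors: Nora and Ursula.
Neighbor pairs that are themselves tied: Wes–Nora–Ursula. Each forms one triangle with Wes, for 1 in total.

1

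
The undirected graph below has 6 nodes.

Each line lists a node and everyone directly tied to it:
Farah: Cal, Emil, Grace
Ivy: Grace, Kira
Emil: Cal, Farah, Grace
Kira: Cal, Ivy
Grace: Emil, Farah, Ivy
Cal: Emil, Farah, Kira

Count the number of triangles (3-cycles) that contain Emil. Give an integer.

Emil's neighbors: Cal, Farah, and Grace.
Neighbor pairs that are themselves tied: Emil–Cal–Farah; Emil–Farah–Grace. Each forms one triangle with Emil, for 2 in total.

2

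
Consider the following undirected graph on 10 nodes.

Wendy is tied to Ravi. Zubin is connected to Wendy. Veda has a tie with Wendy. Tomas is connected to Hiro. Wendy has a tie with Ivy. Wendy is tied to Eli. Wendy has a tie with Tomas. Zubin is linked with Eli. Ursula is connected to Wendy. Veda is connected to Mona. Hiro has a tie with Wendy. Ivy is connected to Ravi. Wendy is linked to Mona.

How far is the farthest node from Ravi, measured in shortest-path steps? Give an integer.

Distances from Ravi: Eli:2, Hiro:2, Ivy:1, Mona:2, Tomas:2, Ursula:2, Veda:2, Wendy:1, Zubin:2.
The largest is 2 (to Tomas, Ursula, Veda, Zubin, Hiro, Mona, and Eli), so the eccentricity of Ravi is 2.

2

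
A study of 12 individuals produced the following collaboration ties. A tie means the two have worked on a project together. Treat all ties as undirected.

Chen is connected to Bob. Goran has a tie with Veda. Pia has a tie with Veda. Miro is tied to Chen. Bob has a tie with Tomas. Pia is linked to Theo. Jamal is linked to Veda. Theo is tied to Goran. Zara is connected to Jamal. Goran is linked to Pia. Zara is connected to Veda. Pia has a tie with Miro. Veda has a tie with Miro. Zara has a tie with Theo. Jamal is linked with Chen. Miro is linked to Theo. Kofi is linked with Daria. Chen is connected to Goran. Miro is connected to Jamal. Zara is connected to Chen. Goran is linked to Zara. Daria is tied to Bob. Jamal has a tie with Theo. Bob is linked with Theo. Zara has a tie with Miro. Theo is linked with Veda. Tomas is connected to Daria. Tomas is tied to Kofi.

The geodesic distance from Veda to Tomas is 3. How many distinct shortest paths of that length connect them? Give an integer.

1

The shortest distance is 3, and the only length-3 path is Veda–Theo–Bob–Tomas. So there is exactly 1 shortest path.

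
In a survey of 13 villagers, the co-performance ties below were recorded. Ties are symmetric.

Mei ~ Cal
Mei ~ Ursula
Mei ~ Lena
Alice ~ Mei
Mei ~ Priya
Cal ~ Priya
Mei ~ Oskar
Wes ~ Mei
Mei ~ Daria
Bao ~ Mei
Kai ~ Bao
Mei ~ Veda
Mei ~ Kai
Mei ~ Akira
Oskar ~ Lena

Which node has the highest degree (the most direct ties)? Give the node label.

Mei

Degrees — Akira:1, Alice:1, Bao:2, Cal:2, Daria:1, Kai:2, Lena:2, Mei:12, Oskar:2, Priya:2, Ursula:1, Veda:1, Wes:1.
The maximum is 12, attained only by Mei.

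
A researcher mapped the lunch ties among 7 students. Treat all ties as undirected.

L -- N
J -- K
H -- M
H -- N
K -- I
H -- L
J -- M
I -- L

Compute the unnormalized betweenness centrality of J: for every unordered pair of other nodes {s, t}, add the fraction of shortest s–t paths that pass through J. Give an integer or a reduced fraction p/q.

2

Pairs whose geodesics pass through J — K–H: 1/2; K–M: 1; I–M: 1/2.
All other pairs contribute 0.
Summing the contributions gives betweenness(J) = 2.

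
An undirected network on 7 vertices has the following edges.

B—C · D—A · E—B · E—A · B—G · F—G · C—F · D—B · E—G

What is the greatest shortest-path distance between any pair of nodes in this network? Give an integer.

3

Eccentricity of each node (its greatest distance to any other): A:3, B:2, C:3, D:3, E:2, F:3, G:2.
The maximum eccentricity is 3, realized for instance by the pair F–A via F – G – E – A. So the diameter is 3.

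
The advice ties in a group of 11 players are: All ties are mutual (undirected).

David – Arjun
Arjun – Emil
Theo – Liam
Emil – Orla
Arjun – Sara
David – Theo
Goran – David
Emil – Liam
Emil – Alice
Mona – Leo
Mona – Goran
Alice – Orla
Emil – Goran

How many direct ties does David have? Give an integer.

3

David is directly tied to Arjun, Goran, and Theo. That is 3 neighbors, so the degree of David is 3.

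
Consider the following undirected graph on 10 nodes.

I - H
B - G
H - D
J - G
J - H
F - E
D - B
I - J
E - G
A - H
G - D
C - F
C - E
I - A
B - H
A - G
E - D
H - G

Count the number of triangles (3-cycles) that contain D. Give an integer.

4

D's neighbors: B, E, G, and H.
Neighbor pairs that are themselves tied: D–B–G; D–B–H; D–E–G; D–G–H. Each forms one triangle with D, for 4 in total.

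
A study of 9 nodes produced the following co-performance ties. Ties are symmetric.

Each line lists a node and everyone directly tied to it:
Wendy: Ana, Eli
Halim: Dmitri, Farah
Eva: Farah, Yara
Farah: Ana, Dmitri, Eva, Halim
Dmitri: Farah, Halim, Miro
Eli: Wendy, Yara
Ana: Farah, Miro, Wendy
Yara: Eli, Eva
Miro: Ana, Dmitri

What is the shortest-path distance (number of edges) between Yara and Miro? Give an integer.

4

One shortest route is Yara – Eva – Farah – Dmitri – Miro, which uses 4 edges, and at distance 3 from Yara we only reach {Ana, Dmitri, Halim}, which does not include Miro. So d(Yara,Miro) = 4.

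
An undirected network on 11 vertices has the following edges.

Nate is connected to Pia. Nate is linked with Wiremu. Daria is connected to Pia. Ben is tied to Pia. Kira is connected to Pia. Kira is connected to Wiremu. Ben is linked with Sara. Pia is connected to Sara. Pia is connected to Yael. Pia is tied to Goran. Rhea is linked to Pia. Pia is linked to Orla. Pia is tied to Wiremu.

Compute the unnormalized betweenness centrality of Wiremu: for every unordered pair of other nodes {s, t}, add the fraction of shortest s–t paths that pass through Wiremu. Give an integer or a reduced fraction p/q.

Pairs whose geodesics pass through Wiremu — Nate–Kira: 1/2.
All other pairs contribute 0.
Summing the contributions gives betweenness(Wiremu) = 1/2.

1/2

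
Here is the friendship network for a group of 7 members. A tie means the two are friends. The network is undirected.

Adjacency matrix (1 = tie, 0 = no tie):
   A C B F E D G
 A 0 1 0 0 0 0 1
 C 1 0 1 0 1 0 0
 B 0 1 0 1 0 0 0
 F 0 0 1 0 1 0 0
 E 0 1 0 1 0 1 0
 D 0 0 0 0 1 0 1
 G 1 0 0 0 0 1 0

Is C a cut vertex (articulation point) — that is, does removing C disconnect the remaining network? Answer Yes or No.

No

Even without C, every remaining node can still reach every other (the residual graph is connected), so C is not a cut vertex.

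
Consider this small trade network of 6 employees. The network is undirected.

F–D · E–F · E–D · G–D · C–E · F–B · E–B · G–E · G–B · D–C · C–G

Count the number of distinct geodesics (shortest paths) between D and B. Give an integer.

3

The shortest distance is 2. The length-2 paths are: D–E–B; D–F–B; D–G–B.
That gives 3 distinct shortest paths.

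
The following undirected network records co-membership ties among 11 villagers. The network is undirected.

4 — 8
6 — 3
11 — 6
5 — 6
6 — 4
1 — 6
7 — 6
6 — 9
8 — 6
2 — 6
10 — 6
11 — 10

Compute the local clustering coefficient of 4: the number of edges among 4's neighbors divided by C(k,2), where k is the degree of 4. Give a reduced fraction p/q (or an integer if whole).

4's neighbors: 6 and 8 (k = 2).
Possible neighbor pairs: C(2,2) = 1. Edges among them: 6–8 → e = 1.
Clustering(4) = 1/1.

1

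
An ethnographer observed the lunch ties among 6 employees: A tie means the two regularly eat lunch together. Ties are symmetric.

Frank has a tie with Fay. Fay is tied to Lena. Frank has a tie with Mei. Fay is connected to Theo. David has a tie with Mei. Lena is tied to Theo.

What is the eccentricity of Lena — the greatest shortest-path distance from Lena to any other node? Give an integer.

4

Distances from Lena: David:4, Fay:1, Frank:2, Mei:3, Theo:1.
The largest is 4 (to David), so the eccentricity of Lena is 4.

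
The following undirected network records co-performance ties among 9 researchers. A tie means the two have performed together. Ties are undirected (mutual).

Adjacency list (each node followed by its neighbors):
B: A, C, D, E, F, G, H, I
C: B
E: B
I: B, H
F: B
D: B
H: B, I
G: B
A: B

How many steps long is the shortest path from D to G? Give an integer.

2

One shortest route is D – B – G, which uses 2 edges, and D and G are not directly tied, so nothing shorter exists. So d(D,G) = 2.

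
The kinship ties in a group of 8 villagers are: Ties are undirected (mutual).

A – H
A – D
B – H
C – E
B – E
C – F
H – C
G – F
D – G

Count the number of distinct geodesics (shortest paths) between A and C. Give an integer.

1

The shortest distance is 2, and the only length-2 path is A–H–C. So there is exactly 1 shortest path.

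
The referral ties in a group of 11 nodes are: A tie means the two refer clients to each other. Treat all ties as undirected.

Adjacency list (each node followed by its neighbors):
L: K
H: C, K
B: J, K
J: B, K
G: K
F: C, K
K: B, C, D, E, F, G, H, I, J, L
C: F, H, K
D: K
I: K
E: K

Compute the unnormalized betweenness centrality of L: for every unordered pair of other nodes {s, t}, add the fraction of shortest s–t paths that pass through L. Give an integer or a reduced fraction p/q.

No shortest path between any pair of other nodes passes through L.
Summing the contributions gives betweenness(L) = 0.

0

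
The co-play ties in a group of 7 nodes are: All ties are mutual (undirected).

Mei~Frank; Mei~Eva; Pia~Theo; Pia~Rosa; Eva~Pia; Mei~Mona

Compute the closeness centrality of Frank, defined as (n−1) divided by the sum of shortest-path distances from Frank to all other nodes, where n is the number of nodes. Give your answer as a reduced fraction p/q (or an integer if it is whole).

Distances from Frank: Eva:2, Mei:1, Mona:2, Pia:3, Rosa:4, Theo:4. Sum = 16.
n = 7, so closeness = 6/16 = 3/8.

3/8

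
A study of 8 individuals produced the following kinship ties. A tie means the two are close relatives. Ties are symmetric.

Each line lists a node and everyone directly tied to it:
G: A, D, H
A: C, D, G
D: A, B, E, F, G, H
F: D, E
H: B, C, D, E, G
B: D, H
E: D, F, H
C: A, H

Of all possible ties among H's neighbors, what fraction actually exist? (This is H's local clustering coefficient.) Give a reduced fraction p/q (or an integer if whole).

3/10

H's neighbors: B, C, D, E, and G (k = 5).
Possible neighbor pairs: C(5,2) = 10. Edges among them: B–D, D–E, D–G → e = 3.
Clustering(H) = 3/10.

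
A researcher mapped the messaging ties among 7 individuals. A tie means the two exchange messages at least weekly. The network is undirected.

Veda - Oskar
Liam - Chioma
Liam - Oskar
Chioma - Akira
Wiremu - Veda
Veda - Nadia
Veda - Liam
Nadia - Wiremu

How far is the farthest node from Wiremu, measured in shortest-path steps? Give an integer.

Distances from Wiremu: Akira:4, Chioma:3, Liam:2, Nadia:1, Oskar:2, Veda:1.
The largest is 4 (to Akira), so the eccentricity of Wiremu is 4.

4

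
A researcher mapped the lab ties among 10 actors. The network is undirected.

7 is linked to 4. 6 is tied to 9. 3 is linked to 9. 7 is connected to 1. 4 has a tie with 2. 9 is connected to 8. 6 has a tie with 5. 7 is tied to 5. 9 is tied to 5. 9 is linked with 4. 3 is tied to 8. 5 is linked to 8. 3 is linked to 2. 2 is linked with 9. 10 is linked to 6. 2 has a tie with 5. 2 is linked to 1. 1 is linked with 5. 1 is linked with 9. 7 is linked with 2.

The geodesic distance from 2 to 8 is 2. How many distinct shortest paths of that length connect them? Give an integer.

3

The shortest distance is 2. The length-2 paths are: 2–3–8; 2–9–8; 2–5–8.
That gives 3 distinct shortest paths.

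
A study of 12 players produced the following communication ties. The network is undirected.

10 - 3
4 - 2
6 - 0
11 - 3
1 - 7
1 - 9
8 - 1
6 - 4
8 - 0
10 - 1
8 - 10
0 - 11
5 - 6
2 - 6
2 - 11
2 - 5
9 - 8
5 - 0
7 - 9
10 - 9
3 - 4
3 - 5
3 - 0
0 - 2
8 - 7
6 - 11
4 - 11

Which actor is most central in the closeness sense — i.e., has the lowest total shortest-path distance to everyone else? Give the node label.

0

Farness (sum of distances to all others) for each node — 0:16, 1:23, 2:21, 3:18, 4:23, 5:21, 6:21, 7:26, 8:18, 9:23, 10:20, 11:20.
The smallest farness is 16, for 0, so 0 has the highest closeness.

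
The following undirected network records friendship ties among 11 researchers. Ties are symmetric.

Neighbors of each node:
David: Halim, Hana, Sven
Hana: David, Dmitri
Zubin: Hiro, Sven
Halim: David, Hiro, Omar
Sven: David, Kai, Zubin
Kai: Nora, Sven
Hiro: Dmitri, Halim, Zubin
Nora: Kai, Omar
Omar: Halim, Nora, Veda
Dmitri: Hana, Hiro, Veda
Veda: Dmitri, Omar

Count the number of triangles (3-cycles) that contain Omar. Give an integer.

0

Omar's neighbors are Halim, Nora, and Veda, but none of them are tied to each other, so no triangle contains Omar.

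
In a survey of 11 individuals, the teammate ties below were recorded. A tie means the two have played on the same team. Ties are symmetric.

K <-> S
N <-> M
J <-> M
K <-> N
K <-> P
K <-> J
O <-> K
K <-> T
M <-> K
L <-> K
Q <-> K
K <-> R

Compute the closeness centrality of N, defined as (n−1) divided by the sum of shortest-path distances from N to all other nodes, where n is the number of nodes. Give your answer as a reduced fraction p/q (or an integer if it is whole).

Distances from N: J:2, K:1, L:2, M:1, O:2, P:2, Q:2, R:2, S:2, T:2. Sum = 18.
n = 11, so closeness = 10/18 = 5/9.

5/9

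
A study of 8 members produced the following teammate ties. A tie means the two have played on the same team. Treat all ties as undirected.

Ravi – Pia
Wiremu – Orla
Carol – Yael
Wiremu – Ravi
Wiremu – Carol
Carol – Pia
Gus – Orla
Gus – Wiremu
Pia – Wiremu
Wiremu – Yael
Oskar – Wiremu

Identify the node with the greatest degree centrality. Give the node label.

Degrees — Carol:3, Gus:2, Orla:2, Oskar:1, Pia:3, Ravi:2, Wiremu:7, Yael:2.
The maximum is 7, attained only by Wiremu.

Wiremu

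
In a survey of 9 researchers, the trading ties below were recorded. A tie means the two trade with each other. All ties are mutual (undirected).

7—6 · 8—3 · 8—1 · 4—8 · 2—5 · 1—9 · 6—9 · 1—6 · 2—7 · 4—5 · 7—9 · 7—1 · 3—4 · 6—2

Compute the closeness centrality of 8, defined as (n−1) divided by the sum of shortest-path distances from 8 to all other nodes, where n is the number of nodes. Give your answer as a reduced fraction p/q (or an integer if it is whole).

4/7

Distances from 8: 1:1, 2:3, 3:1, 4:1, 5:2, 6:2, 7:2, 9:2. Sum = 14.
n = 9, so closeness = 8/14 = 4/7.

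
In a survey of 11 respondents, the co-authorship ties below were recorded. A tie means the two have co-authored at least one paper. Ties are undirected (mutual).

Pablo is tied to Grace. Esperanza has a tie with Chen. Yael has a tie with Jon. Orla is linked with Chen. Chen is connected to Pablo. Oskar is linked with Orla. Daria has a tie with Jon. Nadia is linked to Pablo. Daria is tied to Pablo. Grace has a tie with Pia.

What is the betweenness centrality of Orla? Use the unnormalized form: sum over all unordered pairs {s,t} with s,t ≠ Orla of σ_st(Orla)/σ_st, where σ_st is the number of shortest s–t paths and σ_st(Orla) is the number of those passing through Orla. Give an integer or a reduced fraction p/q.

Pairs whose geodesics pass through Orla — Esperanza–Oskar: 1; Pia–Oskar: 1; Jon–Oskar: 1; Grace–Oskar: 1; Oskar–Daria: 1; Oskar–Chen: 1; Oskar–Pablo: 1; Oskar–Yael: 1; Oskar–Nadia: 1.
All other pairs contribute 0.
Summing the contributions gives betweenness(Orla) = 9.

9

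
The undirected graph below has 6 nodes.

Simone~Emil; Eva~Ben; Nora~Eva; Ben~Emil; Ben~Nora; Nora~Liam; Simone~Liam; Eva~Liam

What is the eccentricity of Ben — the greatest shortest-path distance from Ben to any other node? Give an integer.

Distances from Ben: Emil:1, Eva:1, Liam:2, Nora:1, Simone:2.
The largest is 2 (to Liam and Simone), so the eccentricity of Ben is 2.

2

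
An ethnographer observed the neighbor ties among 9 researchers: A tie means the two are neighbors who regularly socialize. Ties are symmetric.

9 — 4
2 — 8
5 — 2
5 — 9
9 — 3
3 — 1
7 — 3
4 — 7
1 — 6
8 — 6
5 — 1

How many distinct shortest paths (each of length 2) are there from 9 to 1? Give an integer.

The shortest distance is 2. The length-2 paths are: 9–5–1; 9–3–1.
That gives 2 distinct shortest paths.

2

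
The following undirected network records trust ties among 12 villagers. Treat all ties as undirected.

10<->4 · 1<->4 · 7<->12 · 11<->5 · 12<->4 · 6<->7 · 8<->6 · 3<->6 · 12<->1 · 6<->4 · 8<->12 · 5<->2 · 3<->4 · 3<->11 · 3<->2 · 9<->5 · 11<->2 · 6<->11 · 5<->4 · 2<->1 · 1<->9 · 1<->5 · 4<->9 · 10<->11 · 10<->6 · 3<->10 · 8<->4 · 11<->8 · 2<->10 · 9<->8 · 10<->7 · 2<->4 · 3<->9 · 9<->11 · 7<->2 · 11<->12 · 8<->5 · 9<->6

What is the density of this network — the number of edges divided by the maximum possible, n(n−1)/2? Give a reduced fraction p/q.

There are 38 edges and 12 nodes, so the maximum possible is C(12,2) = 66.
Density = 38/66 = 19/33.

19/33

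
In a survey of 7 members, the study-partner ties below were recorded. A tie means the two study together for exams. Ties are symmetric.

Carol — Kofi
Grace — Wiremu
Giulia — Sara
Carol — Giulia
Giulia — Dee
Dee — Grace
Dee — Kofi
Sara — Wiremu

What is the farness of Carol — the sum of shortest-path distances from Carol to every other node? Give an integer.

Distances from Carol: Dee:2, Giulia:1, Grace:3, Kofi:1, Sara:2, Wiremu:3.
Sum = 2 + 1 + 3 + 1 + 2 + 3 = 12.

12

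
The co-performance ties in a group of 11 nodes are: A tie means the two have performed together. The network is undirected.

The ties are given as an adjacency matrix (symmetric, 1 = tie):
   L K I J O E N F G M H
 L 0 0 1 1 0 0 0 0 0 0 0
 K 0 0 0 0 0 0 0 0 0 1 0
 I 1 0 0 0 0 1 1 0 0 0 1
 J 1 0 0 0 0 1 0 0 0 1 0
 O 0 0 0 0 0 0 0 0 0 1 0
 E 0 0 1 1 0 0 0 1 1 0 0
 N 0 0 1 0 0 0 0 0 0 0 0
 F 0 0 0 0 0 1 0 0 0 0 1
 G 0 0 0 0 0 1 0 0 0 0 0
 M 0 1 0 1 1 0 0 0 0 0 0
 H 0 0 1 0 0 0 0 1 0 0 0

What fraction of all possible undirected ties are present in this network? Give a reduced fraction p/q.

12/55

There are 12 edges and 11 nodes, so the maximum possible is C(11,2) = 55.
Density = 12/55.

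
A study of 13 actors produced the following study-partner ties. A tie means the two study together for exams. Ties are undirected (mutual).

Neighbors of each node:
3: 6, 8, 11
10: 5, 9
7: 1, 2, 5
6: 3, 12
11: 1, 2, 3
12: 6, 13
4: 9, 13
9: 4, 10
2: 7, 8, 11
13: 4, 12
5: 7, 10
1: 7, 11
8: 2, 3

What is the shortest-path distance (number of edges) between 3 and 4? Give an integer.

4

One shortest route is 3 – 6 – 12 – 13 – 4, which uses 4 edges, and at distance 3 from 3 we only reach {7, 13}, which does not include 4. So d(3,4) = 4.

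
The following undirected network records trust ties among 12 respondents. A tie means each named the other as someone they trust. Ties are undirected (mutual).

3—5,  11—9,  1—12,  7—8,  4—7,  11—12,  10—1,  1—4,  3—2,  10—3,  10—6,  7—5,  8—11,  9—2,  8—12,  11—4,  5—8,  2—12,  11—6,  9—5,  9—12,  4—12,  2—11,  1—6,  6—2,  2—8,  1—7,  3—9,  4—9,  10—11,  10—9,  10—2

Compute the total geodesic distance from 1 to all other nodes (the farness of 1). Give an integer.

Distances from 1: 2:2, 3:2, 4:1, 5:2, 6:1, 7:1, 8:2, 9:2, 10:1, 11:2, 12:1.
Sum = 2 + 2 + 1 + 2 + 1 + 1 + 2 + 2 + 1 + 2 + 1 = 17.

17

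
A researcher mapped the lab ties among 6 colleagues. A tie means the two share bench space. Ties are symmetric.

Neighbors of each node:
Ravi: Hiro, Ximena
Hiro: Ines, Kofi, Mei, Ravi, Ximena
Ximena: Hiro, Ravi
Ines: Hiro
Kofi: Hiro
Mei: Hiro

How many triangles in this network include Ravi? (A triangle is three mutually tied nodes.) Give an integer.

Ravi's neighbors: Hiro and Ximena.
Neighbor pairs that are themselves tied: Ravi–Hiro–Ximena. Each forms one triangle with Ravi, for 1 in total.

1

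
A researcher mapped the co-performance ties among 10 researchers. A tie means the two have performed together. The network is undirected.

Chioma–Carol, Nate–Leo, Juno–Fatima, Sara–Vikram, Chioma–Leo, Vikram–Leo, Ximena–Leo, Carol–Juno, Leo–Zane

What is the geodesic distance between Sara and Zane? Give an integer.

One shortest route is Sara – Vikram – Leo – Zane, which uses 3 edges, and at distance 2 from Sara we only reach {Leo}, which does not include Zane. So d(Sara,Zane) = 3.

3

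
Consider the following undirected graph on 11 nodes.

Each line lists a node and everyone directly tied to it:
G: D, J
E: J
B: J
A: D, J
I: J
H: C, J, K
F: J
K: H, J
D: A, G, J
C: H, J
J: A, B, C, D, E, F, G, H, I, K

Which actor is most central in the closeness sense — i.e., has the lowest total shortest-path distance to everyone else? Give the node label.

Farness (sum of distances to all others) for each node — A:18, B:19, C:18, D:17, E:19, F:19, G:18, H:17, I:19, J:10, K:18.
The smallest farness is 10, for J, so J has the highest closeness.

J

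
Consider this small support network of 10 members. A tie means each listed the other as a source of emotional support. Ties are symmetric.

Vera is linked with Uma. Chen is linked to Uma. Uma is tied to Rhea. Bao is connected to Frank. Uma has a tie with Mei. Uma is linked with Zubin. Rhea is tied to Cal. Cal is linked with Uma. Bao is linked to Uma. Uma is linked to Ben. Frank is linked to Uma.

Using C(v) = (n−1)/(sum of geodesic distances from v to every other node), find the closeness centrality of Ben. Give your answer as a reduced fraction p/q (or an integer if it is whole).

Distances from Ben: Bao:2, Cal:2, Chen:2, Frank:2, Mei:2, Rhea:2, Uma:1, Vera:2, Zubin:2. Sum = 17.
n = 10, so closeness = 9/17.

9/17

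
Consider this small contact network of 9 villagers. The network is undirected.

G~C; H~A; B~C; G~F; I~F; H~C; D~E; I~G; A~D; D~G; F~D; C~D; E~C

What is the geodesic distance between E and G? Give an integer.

One shortest route is E – C – G, which uses 2 edges, and E and G are not directly tied, so nothing shorter exists. So d(E,G) = 2.

2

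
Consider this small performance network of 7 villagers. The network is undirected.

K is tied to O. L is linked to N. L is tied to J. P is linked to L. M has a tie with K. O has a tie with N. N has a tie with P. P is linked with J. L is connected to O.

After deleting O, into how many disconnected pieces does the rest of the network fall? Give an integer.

2

Without O, the remaining ties split the others into: {K, M}; {J, L, N, P}.
That's 2 separate components.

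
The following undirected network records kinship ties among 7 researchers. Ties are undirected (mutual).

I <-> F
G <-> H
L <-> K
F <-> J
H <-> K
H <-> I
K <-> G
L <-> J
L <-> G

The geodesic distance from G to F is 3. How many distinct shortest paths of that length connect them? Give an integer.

The shortest distance is 3. The length-3 paths are: G–H–I–F; G–L–J–F.
That gives 2 distinct shortest paths.

2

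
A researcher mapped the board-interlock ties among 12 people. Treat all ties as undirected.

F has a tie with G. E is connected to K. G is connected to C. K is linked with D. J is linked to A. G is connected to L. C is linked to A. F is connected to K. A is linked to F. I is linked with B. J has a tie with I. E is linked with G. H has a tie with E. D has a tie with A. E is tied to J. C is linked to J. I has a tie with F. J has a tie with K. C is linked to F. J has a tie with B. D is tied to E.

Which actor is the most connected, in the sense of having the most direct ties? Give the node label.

J

Degrees — A:4, B:2, C:4, D:3, E:5, F:5, G:4, H:1, I:3, J:6, K:4, L:1.
The maximum is 6, attained only by J.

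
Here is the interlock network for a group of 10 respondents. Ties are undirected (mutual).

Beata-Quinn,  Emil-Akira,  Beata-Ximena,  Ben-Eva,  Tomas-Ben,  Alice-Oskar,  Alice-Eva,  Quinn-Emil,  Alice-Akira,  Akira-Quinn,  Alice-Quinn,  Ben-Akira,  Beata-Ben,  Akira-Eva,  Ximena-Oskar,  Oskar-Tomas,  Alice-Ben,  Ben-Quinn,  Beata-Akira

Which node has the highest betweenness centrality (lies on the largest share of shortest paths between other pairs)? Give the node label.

Ben

Unnormalized betweenness of each node: Akira:11/2, Alice:31/6, Beata:14/3, Ben:7, Emil:0, Eva:0, Oskar:17/6, Quinn:10/3, Tomas:1/2, Ximena:1.
Ben has the largest value, 7, making it the main broker — the node through which the most shortest paths run.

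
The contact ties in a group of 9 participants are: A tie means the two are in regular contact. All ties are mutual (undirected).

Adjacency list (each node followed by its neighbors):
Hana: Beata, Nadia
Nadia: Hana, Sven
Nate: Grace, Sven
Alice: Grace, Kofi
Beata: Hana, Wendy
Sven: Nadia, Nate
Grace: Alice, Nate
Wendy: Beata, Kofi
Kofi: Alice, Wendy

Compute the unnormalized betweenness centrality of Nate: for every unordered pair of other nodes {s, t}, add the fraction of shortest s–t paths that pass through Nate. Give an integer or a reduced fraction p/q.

6

Pairs whose geodesics pass through Nate — Nadia–Grace: 1; Nadia–Alice: 1; Sven–Grace: 1; Sven–Alice: 1; Sven–Kofi: 1; Grace–Hana: 1.
All other pairs contribute 0.
Summing the contributions gives betweenness(Nate) = 6.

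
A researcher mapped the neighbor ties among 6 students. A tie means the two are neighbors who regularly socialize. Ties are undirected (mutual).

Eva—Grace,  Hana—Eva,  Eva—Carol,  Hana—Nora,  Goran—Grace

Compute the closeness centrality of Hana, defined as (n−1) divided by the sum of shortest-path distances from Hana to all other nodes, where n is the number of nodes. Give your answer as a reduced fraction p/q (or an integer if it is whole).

5/9

Distances from Hana: Carol:2, Eva:1, Goran:3, Grace:2, Nora:1. Sum = 9.
n = 6, so closeness = 5/9.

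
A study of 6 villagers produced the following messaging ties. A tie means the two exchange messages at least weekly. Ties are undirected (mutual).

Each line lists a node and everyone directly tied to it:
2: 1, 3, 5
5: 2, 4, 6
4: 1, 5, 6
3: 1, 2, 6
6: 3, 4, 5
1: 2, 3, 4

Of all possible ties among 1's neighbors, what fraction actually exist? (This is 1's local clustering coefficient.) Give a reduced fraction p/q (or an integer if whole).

1's neighbors: 2, 3, and 4 (k = 3).
Possible neighbor pairs: C(3,2) = 3. Edges among them: 2–3 → e = 1.
Clustering(1) = 1/3.

1/3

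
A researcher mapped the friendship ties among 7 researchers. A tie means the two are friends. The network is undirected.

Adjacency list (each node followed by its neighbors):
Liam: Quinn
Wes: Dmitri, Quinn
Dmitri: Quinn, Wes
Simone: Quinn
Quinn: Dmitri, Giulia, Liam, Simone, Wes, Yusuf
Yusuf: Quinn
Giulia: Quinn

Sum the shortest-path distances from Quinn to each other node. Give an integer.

Distances from Quinn: Dmitri:1, Giulia:1, Liam:1, Simone:1, Wes:1, Yusuf:1.
Sum = 1 + 1 + 1 + 1 + 1 + 1 = 6.

6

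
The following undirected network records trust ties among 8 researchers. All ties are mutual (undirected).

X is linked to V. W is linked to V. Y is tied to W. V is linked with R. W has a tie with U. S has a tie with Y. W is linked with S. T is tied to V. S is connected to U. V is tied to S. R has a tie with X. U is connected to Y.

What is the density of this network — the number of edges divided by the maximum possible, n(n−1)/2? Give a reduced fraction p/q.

There are 12 edges and 8 nodes, so the maximum possible is C(8,2) = 28.
Density = 12/28 = 3/7.

3/7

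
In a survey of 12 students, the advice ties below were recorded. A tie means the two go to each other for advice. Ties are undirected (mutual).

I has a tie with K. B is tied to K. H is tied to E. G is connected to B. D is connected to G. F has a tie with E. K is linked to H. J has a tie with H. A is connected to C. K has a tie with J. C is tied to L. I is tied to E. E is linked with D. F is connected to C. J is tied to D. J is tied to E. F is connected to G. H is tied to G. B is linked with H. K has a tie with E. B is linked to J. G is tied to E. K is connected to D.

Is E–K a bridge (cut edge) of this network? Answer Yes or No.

No

Even without that edge, E still reaches K via E – I – K, so the network stays connected. Not a bridge.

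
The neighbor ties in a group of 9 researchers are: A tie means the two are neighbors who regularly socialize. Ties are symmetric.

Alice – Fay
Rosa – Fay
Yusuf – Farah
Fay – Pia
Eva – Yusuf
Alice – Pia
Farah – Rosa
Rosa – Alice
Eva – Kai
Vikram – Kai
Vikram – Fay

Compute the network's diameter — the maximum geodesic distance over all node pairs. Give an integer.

4

Eccentricity of each node (its greatest distance to any other): Alice:4, Eva:4, Farah:3, Fay:3, Kai:3, Pia:4, Rosa:3, Vikram:3, Yusuf:4.
The maximum eccentricity is 4, realized for instance by the pair Alice–Eva via Alice – Rosa – Farah – Yusuf – Eva. So the diameter is 4.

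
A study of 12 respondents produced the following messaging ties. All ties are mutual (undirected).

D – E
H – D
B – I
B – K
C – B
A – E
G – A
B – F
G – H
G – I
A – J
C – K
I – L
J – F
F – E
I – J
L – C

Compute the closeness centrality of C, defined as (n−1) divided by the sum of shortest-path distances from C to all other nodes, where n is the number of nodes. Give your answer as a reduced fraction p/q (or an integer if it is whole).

Distances from C: A:4, B:1, D:4, E:3, F:2, G:3, H:4, I:2, J:3, K:1, L:1. Sum = 28.
n = 12, so closeness = 11/28.

11/28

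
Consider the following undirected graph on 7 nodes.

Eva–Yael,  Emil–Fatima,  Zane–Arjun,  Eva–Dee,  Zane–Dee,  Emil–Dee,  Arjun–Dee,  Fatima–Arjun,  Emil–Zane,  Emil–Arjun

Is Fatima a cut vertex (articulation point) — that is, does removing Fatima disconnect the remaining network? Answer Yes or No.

Even without Fatima, every remaining node can still reach every other (the residual graph is connected), so Fatima is not a cut vertex.

No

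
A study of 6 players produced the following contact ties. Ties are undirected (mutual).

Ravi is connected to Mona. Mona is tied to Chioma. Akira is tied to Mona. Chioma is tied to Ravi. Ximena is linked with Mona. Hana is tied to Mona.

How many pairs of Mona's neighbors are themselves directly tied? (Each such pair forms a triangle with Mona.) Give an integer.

Mona's neighbors: Akira, Chioma, Hana, Ravi, and Ximena.
Neighbor pairs that are themselves tied: Mona–Chioma–Ravi. Each forms one triangle with Mona, for 1 in total.

1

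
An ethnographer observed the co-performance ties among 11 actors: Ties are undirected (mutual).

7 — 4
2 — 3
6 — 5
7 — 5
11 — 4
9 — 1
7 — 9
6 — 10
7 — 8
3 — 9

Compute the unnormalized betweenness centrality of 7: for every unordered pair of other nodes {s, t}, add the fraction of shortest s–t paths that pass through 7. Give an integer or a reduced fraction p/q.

35

Pairs whose geodesics pass through 7 — 3–4: 1; 3–6: 1; 3–10: 1; 3–5: 1; 3–8: 1; 3–11: 1; 1–4: 1; 1–6: 1; 1–10: 1; 1–5: 1; 1–8: 1; 1–11: 1; 4–6: 1; 4–2: 1 … (+21 more pairs).
All other pairs contribute 0.
Summing the contributions gives betweenness(7) = 35.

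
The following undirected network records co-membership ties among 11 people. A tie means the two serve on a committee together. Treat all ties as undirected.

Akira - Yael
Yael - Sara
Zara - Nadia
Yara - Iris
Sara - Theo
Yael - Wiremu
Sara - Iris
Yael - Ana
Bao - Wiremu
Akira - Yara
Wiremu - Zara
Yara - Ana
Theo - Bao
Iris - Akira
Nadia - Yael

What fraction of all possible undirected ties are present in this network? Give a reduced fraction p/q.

There are 15 edges and 11 nodes, so the maximum possible is C(11,2) = 55.
Density = 15/55 = 3/11.

3/11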